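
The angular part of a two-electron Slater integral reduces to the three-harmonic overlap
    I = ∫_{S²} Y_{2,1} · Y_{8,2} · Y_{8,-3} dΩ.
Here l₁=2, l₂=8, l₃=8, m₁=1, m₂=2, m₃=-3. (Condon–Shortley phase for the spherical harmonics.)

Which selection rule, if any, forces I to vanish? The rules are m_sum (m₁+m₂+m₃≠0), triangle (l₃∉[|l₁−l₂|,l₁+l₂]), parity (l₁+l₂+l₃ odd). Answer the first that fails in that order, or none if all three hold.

none

m₁+m₂+m₃ = 1 + 2 − 3 = 0  ✓
triangle: |2−8|=6 ≤ l₃=8 ≤ 2+8=10  ✓
parity: l₁+l₂+l₃ = 18 is even  ✓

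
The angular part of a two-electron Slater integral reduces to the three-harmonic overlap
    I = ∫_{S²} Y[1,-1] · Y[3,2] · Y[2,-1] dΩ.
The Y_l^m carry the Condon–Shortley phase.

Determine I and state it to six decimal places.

0.261169

Checks pass: Σm=0; 6 even; l₃=2∈[2,4].
(2·1+1)(2·3+1)(2·2+1) = 105
Δ: 2! 0! 4! / 7! → 1/105
sum: t=1:−1/4 = -1/4
3j²(1 3 2; 0 0 0) = Δ·Π!·Σ² = 3/35  (sign -1)
sum: t=2:+1/12 = 1/12
3j²(1 3 2; -1 2 -1) = Δ·Π!·Σ² = 2/21  (sign -1)
combine: 4πI² = 105·3/35·2/21 = 6/7
take √, sign +1: I = 0.26116903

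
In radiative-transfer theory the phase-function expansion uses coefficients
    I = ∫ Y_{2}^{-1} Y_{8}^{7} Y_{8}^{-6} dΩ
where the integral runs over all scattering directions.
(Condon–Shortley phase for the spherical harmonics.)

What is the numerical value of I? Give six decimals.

m-sum 0 ✓  L=18 even ✓  6≤8≤10 ✓
Π(2lᵢ+1) = 5×17×17 = 1445
triangle coeff Δ(2,8,8) = 1/348840
Σ_t [0,2]: t=0:+1/116121600 t=1:−1/25401600 t=2:+1/116121600 = -1/45158400
(3j)²=24/1615 [(2 8 8; 0 0 0)], sign=-1
Σ_t [1,2]: t=1:−1/174356582400 t=2:+1/12454041600 = 1/13412044800
(3j)²=169/7752 [(2 8 8; -1 7 -6)], sign=+1
⇒ 4πI² = 169/361
I = (-1)√(169/361/(4π)) = -0.19301223

-0.193012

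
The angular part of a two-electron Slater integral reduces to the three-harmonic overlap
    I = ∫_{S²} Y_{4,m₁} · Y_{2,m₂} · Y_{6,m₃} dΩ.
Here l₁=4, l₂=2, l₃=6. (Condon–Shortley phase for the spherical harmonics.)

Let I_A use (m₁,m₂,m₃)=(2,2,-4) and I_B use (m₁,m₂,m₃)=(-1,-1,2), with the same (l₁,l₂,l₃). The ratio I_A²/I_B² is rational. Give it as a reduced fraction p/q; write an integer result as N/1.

Shared (l₁,l₂,l₃)=(4,2,6): N and (l;000)² cancel in I_A²/I_B².
A: Δ = 0!·8!·4!/13! = 1/6435; Racah Σ t=0..0: t=0:+1/34560 = 1/34560; ⇒ 3j(4 2 6; 2 2 -4)² = 14/429, sgn +1
B: Δ = 0!·8!·4!/13! = 1/6435; Racah Σ t=0..0: t=0:+1/4320 = 1/4320; ⇒ 3j(4 2 6; -1 -1 2)² = 224/6435, sgn +1
I_A²/I_B² = (14/429)/(224/6435) = 15/16

15/16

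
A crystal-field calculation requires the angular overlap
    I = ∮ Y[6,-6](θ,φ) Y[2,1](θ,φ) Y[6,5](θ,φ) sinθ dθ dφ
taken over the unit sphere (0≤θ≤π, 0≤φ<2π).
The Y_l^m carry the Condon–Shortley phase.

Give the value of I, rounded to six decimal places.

Rules hold: Σm=0, L=14 even, 4≤6≤8.
N = 13·5·13 = 845
Δ = 2!·10!·2!/15! = 1/90090
Racah Σ t=0..2: t=0:+1/69120 t=1:−1/14400 t=2:+1/69120 = -7/172800
⇒ 3j(6 2 6; 0 0 0)² = 14/715, sgn -1
Racah Σ t=2..2: t=2:+1/7257600 = 1/7257600
⇒ 3j(6 2 6; -6 1 5)² = 11/455, sgn -1
4πI² = N·(3j₀)²·(3jₘ)² = 2/5
I = +1·√(0.4/4π) = 0.17841241

0.178412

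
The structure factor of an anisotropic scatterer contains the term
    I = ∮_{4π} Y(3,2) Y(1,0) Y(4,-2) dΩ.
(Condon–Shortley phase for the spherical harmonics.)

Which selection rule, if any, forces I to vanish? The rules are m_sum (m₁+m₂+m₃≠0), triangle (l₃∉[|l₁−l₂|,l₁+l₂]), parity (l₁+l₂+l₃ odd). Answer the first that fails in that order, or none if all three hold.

m₁+m₂+m₃ = 2 + 0 − 2 = 0  ✓
triangle: |3−1|=2 ≤ l₃=4 ≤ 3+1=4  ✓
parity: l₁+l₂+l₃ = 8 is even  ✓

none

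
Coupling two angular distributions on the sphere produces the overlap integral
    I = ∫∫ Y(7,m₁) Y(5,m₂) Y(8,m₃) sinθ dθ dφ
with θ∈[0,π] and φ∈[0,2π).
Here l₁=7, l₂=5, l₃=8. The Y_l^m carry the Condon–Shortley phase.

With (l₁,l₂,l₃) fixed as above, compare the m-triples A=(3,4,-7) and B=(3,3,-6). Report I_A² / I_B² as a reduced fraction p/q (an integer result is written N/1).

289/15

l's match ⇒ only the (l;m) 3-j factors differ between A and B.
A: triangle coeff Δ(7,5,8) = 1/814773960; Σ_t [3,4]: t=3:−1/1567641600 t=4:+1/10450944000 = -17/31352832000; (3j)²=17/1140 [(7 5 8; 3 4 -7)], sign=+1
B: triangle coeff Δ(7,5,8) = 1/814773960; Σ_t [2,4]: t=2:+1/232243200 t=3:−1/261273600 t=4:+1/4180377600 = 1/1393459200; (3j)²=1/1292 [(7 5 8; 3 3 -6)], sign=+1
I_A²/I_B² = (17/1140)/(1/1292) = 289/15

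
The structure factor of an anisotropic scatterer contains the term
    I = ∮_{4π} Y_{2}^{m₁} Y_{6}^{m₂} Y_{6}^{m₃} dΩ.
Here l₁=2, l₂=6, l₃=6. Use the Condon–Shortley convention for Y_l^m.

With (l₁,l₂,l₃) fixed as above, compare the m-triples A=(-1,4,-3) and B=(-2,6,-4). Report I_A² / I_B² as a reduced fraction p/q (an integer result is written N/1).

Shared (l₁,l₂,l₃)=(2,6,6): N and (l;000)² cancel in I_A²/I_B².
A: Δ = 2!·2!·10!/15! = 1/90090; Racah Σ t=1..2: t=1:−1/725760 t=2:+1/161280 = 1/207360; ⇒ 3j(2 6 6; -1 4 -3)² = 7/286, sgn -1
B: Δ = 2!·2!·10!/15! = 1/90090; Racah Σ t=2..2: t=2:+1/14515200 = 1/14515200; ⇒ 3j(2 6 6; -2 6 -4)² = 2/455, sgn +1
I_A²/I_B² = (7/286)/(2/455) = 245/44

245/44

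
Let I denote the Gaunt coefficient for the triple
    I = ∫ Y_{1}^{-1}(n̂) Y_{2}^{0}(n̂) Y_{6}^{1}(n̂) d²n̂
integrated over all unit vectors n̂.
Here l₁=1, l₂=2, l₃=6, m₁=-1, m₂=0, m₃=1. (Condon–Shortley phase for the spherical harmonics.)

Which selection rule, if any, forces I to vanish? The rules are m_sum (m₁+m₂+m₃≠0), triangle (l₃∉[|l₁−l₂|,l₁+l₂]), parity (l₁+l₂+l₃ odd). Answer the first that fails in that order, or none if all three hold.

azimuthal sum: -1 + 0 + 1 = 0  ✓
1 ≤ 6 ≤ 3 (triangle on l)  ✗
L = 1 + 2 + 6 = 9 (odd)

triangle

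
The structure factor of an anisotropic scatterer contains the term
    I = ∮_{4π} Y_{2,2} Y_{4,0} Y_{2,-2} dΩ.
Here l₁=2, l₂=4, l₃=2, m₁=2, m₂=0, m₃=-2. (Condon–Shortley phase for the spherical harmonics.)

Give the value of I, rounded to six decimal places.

0.040299

Checks pass: Σm=0; 8 even; l₃=2∈[2,6].
(2·2+1)(2·4+1)(2·2+1) = 225
Δ: 4! 0! 4! / 9! → 1/630
sum: t=2:+1/16 = 1/16
3j²(2 4 2; 0 0 0) = Δ·Π!·Σ² = 2/35  (sign +1)
sum: t=0:+1/576 = 1/576
3j²(2 4 2; 2 0 -2) = Δ·Π!·Σ² = 1/630  (sign +1)
combine: 4πI² = 225·2/35·1/630 = 1/49
take √, sign +1: I = 0.04029926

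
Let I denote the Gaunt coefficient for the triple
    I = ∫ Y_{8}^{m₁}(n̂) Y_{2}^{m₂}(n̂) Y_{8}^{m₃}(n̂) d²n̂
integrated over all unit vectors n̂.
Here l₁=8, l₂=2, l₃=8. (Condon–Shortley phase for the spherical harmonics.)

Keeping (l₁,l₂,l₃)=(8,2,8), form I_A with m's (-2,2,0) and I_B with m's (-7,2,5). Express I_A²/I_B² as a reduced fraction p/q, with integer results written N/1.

Same 8,2,8: normalisation and zero-m 3j drop out of the ratio.
A: Δ: 2! 14! 2! / 19! → 1/348840; sum: t=2:+1/116121600 = 1/116121600; 3j²(8 2 8; -2 2 0) = Δ·Π!·Σ² = 7/323  (sign +1)
B: Δ: 2! 14! 2! / 19! → 1/348840; sum: t=2:+1/24908083200 = 1/24908083200; 3j²(8 2 8; -7 2 5) = Δ·Π!·Σ² = 7/1292  (sign -1)
I_A²/I_B² = (7/323)/(7/1292) = 4/1

4/1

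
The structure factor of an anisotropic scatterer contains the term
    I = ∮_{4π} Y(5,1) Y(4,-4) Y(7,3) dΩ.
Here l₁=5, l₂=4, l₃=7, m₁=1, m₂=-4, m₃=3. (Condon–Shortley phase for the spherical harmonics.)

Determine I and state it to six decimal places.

0.147559

Rules hold: Σm=0, L=16 even, 1≤7≤9.
N = 11·9·15 = 1485
Δ = 2!·8!·6!/17! = 1/6126120
Racah Σ t=0..2: t=0:+1/69120 t=1:−1/20736 t=2:+1/69120 = -1/51840
⇒ 3j(5 4 7; 0 0 0)² = 280/21879, sgn +1
Racah Σ t=0..0: t=0:+1/829440 = 1/829440
⇒ 3j(5 4 7; 1 -4 3)² = 35/2431, sgn +1
4πI² = N·(3j₀)²·(3jₘ)² = 147000/537251
I = +1·√(0.273615/4π) = 0.14755880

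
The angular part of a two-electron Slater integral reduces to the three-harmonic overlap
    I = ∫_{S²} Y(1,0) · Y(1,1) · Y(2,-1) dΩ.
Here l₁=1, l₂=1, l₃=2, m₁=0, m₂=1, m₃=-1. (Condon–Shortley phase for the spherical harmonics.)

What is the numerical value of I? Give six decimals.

-0.218510

Checks pass: Σm=0; 4 even; l₃=2∈[0,2].
(2·1+1)(2·1+1)(2·2+1) = 45
Δ: 0! 2! 2! / 5! → 1/30
sum: t=0:+1/1 = 1/1
3j²(1 1 2; 0 0 0) = Δ·Π!·Σ² = 2/15  (sign +1)
sum: t=0:+1/2 = 1/2
3j²(1 1 2; 0 1 -1) = Δ·Π!·Σ² = 1/10  (sign -1)
combine: 4πI² = 45·2/15·1/10 = 3/5
take √, sign -1: I = -0.21850969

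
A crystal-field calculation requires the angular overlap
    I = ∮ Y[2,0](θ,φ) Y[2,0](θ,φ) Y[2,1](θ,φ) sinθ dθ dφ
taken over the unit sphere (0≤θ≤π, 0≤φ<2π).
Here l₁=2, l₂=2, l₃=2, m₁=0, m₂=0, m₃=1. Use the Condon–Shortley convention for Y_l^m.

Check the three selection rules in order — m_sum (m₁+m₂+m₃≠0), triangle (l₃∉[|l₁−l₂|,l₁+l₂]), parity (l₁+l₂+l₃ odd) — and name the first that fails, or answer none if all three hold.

m₁+m₂+m₃ = 0 + 0 + 1 = 1  ✗
triangle: |2−2|=0 ≤ l₃=2 ≤ 2+2=4
parity: l₁+l₂+l₃ = 6 is even

m_sum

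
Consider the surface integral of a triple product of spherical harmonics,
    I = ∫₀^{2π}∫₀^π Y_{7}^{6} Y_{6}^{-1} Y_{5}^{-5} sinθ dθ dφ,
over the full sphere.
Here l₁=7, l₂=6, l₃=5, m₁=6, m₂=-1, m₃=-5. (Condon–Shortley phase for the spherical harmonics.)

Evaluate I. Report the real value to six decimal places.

Checks pass: Σm=0; 18 even; l₃=5∈[1,13].
(2·7+1)(2·6+1)(2·5+1) = 2145
Δ: 8! 6! 4! / 19! → 1/174594420
sum: t=2:+1/4147200 t=3:−1/207360 t=4:+1/82944 t=5:−1/207360 t=6:+1/4147200 = 1/345600
3j²(7 6 5; 0 0 0) = Δ·Π!·Σ² = 420/46189  (sign -1)
sum: t=1:−1/87091200 = -1/87091200
3j²(7 6 5; 6 -1 -5) = Δ·Π!·Σ² = 10/969  (sign -1)
combine: 4πI² = 2145·420/46189·10/969 = 21000/104329
take √, sign +1: I = 0.12656167

0.126562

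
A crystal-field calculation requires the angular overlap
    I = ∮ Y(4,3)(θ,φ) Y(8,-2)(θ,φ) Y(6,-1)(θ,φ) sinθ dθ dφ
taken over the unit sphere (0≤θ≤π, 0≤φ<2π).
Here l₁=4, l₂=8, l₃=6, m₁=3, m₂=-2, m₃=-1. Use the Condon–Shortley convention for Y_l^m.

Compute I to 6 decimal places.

-0.160635

Checks pass: Σm=0; 18 even; l₃=6∈[4,12].
(2·4+1)(2·8+1)(2·6+1) = 1989
Δ: 6! 2! 10! / 19! → 1/23279256
sum: t=2:+1/1658880 t=3:−1/518400 t=4:+1/1658880 = -1/1382400
3j²(4 8 6; 0 0 0) = Δ·Π!·Σ² = 504/46189  (sign -1)
sum: t=0:+1/12441600 t=1:−1/3456000 = -13/62208000
3j²(4 8 6; 3 -2 -1) = Δ·Π!·Σ² = 637/42636  (sign +1)
combine: 4πI² = 1989·504/46189·637/42636 = 240786/742577
take √, sign -1: I = -0.16063491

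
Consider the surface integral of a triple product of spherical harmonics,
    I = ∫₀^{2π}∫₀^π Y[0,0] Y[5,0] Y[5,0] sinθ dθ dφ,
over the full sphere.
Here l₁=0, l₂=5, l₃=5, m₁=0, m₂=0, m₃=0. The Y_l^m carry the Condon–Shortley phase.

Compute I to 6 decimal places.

0.282095

Rules hold: Σm=0, L=10 even, 5≤5≤5.
N = 1·11·11 = 121
Δ = 0!·0!·10!/11! = 1/11
Racah Σ t=0..0: t=0:+1/14400 = 1/14400
⇒ 3j(0 5 5; 0 0 0)² = 1/11, sgn -1
(m-triple is (0,0,0) — same symbol as above.)
4πI² = N·(3j₀)²·(3jₘ)² = 1/1
I = +1·√(1/4π) = 0.28209479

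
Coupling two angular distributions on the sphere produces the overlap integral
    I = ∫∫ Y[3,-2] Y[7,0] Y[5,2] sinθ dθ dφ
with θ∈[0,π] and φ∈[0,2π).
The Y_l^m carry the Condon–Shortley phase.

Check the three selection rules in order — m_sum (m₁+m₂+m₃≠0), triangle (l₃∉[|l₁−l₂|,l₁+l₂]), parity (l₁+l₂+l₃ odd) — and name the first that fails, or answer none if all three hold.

parity

m₁+m₂+m₃ = -2 + 0 + 2 = 0  ✓
triangle: |3−7|=4 ≤ l₃=5 ≤ 3+7=10  ✓
parity: l₁+l₂+l₃ = 15 is odd  ✗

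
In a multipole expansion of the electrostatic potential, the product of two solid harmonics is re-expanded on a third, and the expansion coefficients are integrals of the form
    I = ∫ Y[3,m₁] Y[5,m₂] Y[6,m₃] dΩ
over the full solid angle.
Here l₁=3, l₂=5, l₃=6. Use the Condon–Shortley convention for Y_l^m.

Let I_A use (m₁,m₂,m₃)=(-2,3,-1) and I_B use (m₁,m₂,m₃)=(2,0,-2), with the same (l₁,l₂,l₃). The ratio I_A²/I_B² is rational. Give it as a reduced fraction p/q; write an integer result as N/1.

Shared (l₁,l₂,l₃)=(3,5,6): N and (l;000)² cancel in I_A²/I_B².
A: Δ = 2!·4!·8!/15! = 1/675675; Racah Σ t=1..2: t=1:−1/120960 t=2:+1/17280 = 1/20160; ⇒ 3j(3 5 6; -2 3 -1)² = 64/3003, sgn -1
B: Δ = 2!·4!·8!/15! = 1/675675; Racah Σ t=0..1: t=0:+1/8640 t=1:−1/13824 = 1/23040; ⇒ 3j(3 5 6; 2 0 -2)² = 2/429, sgn +1
I_A²/I_B² = (64/3003)/(2/429) = 32/7

32/7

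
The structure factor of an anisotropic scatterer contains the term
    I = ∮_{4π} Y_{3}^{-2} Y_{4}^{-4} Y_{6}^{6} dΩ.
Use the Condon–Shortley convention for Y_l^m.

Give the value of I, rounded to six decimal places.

L=13 odd ⇒ parity kills the (l;000) factor ⇒ I = 0

0.000000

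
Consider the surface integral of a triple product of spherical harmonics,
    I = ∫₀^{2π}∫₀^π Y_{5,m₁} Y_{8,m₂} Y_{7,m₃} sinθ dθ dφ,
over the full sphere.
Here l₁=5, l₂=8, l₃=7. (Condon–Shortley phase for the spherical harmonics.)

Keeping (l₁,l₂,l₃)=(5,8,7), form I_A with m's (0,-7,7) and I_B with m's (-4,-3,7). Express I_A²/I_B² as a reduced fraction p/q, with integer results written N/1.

65/6

Shared (l₁,l₂,l₃)=(5,8,7): N and (l;000)² cancel in I_A²/I_B².
A: Δ = 6!·4!·10!/21! = 1/814773960; Racah Σ t=1..1: t=1:−1/10450944000 = -1/10450944000; ⇒ 3j(5 8 7; 0 -7 7)² = 143/7752, sgn -1
B: Δ = 6!·4!·10!/21! = 1/814773960; Racah Σ t=5..5: t=5:−1/10450944000 = -1/10450944000; ⇒ 3j(5 8 7; -4 -3 7)² = 11/6460, sgn -1
I_A²/I_B² = (143/7752)/(11/6460) = 65/6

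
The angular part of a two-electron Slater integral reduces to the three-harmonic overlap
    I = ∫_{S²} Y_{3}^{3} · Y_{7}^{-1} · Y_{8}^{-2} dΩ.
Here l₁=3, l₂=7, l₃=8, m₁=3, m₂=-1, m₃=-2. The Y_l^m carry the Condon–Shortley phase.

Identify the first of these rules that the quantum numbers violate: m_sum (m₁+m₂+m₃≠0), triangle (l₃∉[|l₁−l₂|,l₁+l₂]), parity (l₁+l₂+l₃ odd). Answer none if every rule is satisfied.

none

m₁+m₂+m₃ = 3 − 1 − 2 = 0  ✓
triangle: |3−7|=4 ≤ l₃=8 ≤ 3+7=10  ✓
parity: l₁+l₂+l₃ = 18 is even  ✓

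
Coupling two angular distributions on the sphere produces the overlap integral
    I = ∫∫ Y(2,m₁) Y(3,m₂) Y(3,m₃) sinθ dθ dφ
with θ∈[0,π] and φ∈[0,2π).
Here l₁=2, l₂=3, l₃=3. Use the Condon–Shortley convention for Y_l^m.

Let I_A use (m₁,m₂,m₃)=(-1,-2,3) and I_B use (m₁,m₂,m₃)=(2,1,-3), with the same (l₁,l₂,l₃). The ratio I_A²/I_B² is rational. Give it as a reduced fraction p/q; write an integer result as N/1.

l's match ⇒ only the (l;m) 3-j factors differ between A and B.
A: triangle coeff Δ(2,3,3) = 1/3780; Σ_t [1,1]: t=1:−1/48 = -1/48; (3j)²=5/84 [(2 3 3; -1 -2 3)], sign=-1
B: triangle coeff Δ(2,3,3) = 1/3780; Σ_t [0,0]: t=0:+1/96 = 1/96; (3j)²=1/42 [(2 3 3; 2 1 -3)], sign=+1
I_A²/I_B² = (5/84)/(1/42) = 5/2

5/2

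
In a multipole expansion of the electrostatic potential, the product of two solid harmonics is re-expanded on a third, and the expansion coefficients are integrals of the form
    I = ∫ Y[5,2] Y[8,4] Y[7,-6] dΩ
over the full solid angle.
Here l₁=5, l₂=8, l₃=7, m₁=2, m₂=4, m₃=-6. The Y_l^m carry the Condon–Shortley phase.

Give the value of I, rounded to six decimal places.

m-sum 0 ✓  L=20 even ✓  3≤7≤13 ✓
Π(2lᵢ+1) = 11×17×15 = 2805
triangle coeff Δ(5,8,7) = 1/814773960
Σ_t [1,5]: t=1:−1/87091200 t=2:+1/4976640 t=3:−1/2073600 t=4:+1/4976640 t=5:−1/87091200 = -1/9676800
(3j)²=360/46189 [(5 8 7; 0 0 0)], sign=+1
Σ_t [2,3]: t=2:+1/1045094400 t=3:−1/313528320 = -1/447897600
(3j)²=77/5814 [(5 8 7; 2 4 -6)], sign=+1
⇒ 4πI² = 23100/79781
I = (+1)√(23100/79781/(4π)) = 0.15179285

0.151793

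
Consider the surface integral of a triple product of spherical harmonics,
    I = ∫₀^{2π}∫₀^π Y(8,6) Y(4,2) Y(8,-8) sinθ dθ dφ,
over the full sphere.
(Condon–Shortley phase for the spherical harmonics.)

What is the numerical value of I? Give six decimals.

0.154296

Rules hold: Σm=0, L=20 even, 4≤8≤12.
N = 17·9·17 = 2601
Δ = 4!·12!·4!/21! = 1/185175900
Racah Σ t=0..4: t=0:+1/557383680 t=1:−1/21772800 t=2:+1/8294400 t=3:−1/21772800 t=4:+1/557383680 = 1/30965760
⇒ 3j(8 4 8; 0 0 0)² = 36/4199, sgn +1
Racah Σ t=2..2: t=2:+1/45984153600 = 1/45984153600
⇒ 3j(8 4 8; 6 2 -8)² = 13/969, sgn +1
4πI² = N·(3j₀)²·(3jₘ)² = 108/361
I = +1·√(0.299169/4π) = 0.15429553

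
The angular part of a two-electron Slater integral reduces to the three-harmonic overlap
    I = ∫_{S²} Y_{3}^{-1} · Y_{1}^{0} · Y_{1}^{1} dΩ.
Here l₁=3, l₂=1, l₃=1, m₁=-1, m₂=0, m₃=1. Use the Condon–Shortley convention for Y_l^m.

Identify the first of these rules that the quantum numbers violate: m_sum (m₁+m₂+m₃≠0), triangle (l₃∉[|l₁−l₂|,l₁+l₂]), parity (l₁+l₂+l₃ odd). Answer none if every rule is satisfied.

m₁+m₂+m₃ = -1 + 0 + 1 = 0  ✓
triangle: |3−1|=2 ≤ l₃=1 ≤ 3+1=4  ✗
parity: l₁+l₂+l₃ = 5 is odd

triangle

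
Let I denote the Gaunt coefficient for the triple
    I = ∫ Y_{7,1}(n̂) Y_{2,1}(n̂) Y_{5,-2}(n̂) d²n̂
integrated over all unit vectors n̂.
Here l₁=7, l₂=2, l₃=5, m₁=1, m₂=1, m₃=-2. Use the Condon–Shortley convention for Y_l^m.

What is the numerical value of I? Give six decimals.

-0.143343

Checks pass: Σm=0; 14 even; l₃=5∈[5,9].
(2·7+1)(2·2+1)(2·5+1) = 825
Δ: 4! 10! 0! / 15! → 1/15015
sum: t=2:+1/57600 = 1/57600
3j²(7 2 5; 0 0 0) = Δ·Π!·Σ² = 21/715  (sign -1)
sum: t=3:−1/181440 = -1/181440
3j²(7 2 5; 1 1 -2) = Δ·Π!·Σ² = 32/3003  (sign +1)
combine: 4πI² = 825·21/715·32/3003 = 480/1859
take √, sign -1: I = -0.14334284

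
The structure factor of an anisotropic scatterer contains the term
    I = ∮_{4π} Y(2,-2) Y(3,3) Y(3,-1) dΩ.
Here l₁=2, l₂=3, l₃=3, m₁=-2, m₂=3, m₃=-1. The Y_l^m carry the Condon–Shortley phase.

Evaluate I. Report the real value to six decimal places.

Checks pass: Σm=0; 8 even; l₃=3∈[1,5].
(2·2+1)(2·3+1)(2·3+1) = 245
Δ: 2! 2! 4! / 9! → 1/3780
sum: t=0:+1/24 t=1:−1/4 t=2:+1/24 = -1/6
3j²(2 3 3; 0 0 0) = Δ·Π!·Σ² = 4/105  (sign +1)
sum: t=2:+1/96 = 1/96
3j²(2 3 3; -2 3 -1) = Δ·Π!·Σ² = 1/42  (sign +1)
combine: 4πI² = 245·4/105·1/42 = 2/9
take √, sign +1: I = 0.13298076

0.132981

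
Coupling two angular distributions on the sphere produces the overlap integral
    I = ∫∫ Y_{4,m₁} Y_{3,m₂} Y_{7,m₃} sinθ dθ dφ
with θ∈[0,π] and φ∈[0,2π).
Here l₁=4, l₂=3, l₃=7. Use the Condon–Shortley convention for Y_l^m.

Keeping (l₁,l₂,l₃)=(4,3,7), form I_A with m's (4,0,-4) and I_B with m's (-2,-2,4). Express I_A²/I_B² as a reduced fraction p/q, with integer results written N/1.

Shared (l₁,l₂,l₃)=(4,3,7): N and (l;000)² cancel in I_A²/I_B².
A: Δ = 0!·8!·6!/15! = 1/45045; Racah Σ t=0..0: t=0:+1/1451520 = 1/1451520; ⇒ 3j(4 3 7; 4 0 -4)² = 1/273, sgn -1
B: Δ = 0!·8!·6!/15! = 1/45045; Racah Σ t=0..0: t=0:+1/172800 = 1/172800; ⇒ 3j(4 3 7; -2 -2 4)² = 2/65, sgn -1
I_A²/I_B² = (1/273)/(2/65) = 5/42

5/42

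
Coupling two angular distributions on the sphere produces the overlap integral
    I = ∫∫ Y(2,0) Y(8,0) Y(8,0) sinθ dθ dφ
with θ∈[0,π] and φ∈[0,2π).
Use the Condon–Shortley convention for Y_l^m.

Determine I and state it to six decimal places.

0.159356

m-sum 0 ✓  L=18 even ✓  6≤8≤10 ✓
Π(2lᵢ+1) = 5×17×17 = 1445
triangle coeff Δ(2,8,8) = 1/348840
Σ_t [0,2]: t=0:+1/116121600 t=1:−1/25401600 t=2:+1/116121600 = -1/45158400
(3j)²=24/1615 [(2 8 8; 0 0 0)], sign=-1
(m-triple is (0,0,0) — same symbol as above.)
⇒ 4πI² = 576/1805
I = (+1)√(576/1805/(4π)) = 0.15935574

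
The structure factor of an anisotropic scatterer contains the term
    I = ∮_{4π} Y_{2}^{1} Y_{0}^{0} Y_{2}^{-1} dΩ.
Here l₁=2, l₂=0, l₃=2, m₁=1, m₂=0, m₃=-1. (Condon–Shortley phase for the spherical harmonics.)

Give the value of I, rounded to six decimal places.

Checks pass: Σm=0; 4 even; l₃=2∈[2,2].
(2·2+1)(2·0+1)(2·2+1) = 25
Δ: 0! 4! 0! / 5! → 1/5
sum: t=0:+1/4 = 1/4
3j²(2 0 2; 0 0 0) = Δ·Π!·Σ² = 1/5  (sign +1)
sum: t=0:+1/6 = 1/6
3j²(2 0 2; 1 0 -1) = Δ·Π!·Σ² = 1/5  (sign -1)
combine: 4πI² = 25·1/5·1/5 = 1/1
take √, sign -1: I = -0.28209479

-0.282095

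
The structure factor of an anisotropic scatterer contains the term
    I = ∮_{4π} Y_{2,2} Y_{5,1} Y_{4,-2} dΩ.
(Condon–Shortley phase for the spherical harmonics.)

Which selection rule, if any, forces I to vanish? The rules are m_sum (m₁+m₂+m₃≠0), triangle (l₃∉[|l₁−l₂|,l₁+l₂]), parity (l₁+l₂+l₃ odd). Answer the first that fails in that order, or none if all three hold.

Σmᵢ = 1  ✗
l₃∈[|l₁−l₂|,l₁+l₂]=[3,7], have l₃=4
Σlᵢ = 11 ⇒ odd

m_sum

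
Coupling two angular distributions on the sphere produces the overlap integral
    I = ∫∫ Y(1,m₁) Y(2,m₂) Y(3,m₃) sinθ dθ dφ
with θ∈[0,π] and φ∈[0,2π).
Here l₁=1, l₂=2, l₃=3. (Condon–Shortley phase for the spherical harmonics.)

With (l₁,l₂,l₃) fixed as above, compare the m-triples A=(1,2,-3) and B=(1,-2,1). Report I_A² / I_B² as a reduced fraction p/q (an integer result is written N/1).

Same 1,2,3: normalisation and zero-m 3j drop out of the ratio.
A: Δ: 0! 2! 4! / 7! → 1/105; sum: t=0:+1/48 = 1/48; 3j²(1 2 3; 1 2 -3) = Δ·Π!·Σ² = 1/7  (sign +1)
B: Δ: 0! 2! 4! / 7! → 1/105; sum: t=0:+1/48 = 1/48; 3j²(1 2 3; 1 -2 1) = Δ·Π!·Σ² = 1/105  (sign +1)
I_A²/I_B² = (1/7)/(1/105) = 15/1

15/1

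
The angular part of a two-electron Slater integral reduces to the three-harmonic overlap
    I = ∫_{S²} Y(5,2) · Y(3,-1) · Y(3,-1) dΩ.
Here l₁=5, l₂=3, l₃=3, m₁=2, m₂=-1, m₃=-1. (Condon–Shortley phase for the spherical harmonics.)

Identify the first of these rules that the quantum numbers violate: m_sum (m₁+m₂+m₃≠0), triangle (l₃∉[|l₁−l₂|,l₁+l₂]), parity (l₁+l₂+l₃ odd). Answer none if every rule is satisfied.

parity

azimuthal sum: 2 − 1 − 1 = 0  ✓
2 ≤ 3 ≤ 8 (triangle on l)  ✓
L = 5 + 3 + 3 = 11 (odd)  ✗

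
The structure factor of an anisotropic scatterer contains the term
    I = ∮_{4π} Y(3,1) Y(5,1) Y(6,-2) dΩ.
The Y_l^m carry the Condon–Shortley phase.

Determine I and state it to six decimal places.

0.134828

Checks pass: Σm=0; 14 even; l₃=6∈[2,8].
(2·3+1)(2·5+1)(2·6+1) = 1001
Δ: 2! 4! 8! / 15! → 1/675675
sum: t=0:+1/8640 t=1:−1/2304 t=2:+1/8640 = -7/34560
3j²(3 5 6; 0 0 0) = Δ·Π!·Σ² = 7/429  (sign -1)
sum: t=0:+1/11520 t=1:−1/4320 t=2:+1/27648 = -1/9216
3j²(3 5 6; 1 1 -2) = Δ·Π!·Σ² = 2/143  (sign -1)
combine: 4πI² = 1001·7/429·2/143 = 98/429
take √, sign +1: I = 0.13482780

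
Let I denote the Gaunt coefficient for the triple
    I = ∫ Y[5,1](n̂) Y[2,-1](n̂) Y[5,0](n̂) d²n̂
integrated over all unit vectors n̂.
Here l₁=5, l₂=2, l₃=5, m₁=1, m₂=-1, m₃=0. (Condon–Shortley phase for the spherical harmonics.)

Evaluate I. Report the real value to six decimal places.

Rules hold: Σm=0, L=12 even, 3≤5≤7.
N = 11·5·11 = 605
Δ = 2!·8!·2!/13! = 1/38610
Racah Σ t=0..2: t=0:+1/2880 t=1:−1/576 t=2:+1/2880 = -1/960
⇒ 3j(5 2 5; 0 0 0)² = 10/429, sgn +1
Racah Σ t=0..1: t=0:+1/1152 t=1:−1/1440 = 1/5760
⇒ 3j(5 2 5; 1 -1 0)² = 1/858, sgn -1
4πI² = N·(3j₀)²·(3jₘ)² = 25/1521
I = -1·√(0.0164366/4π) = -0.03616600

-0.036166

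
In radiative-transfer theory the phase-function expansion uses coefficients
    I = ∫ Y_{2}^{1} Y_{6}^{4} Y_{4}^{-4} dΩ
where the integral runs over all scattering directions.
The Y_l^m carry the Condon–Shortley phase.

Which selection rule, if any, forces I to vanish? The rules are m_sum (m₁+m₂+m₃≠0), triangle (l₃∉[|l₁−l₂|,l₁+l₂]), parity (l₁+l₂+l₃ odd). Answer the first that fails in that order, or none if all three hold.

azimuthal sum: 1 + 4 − 4 = 1  ✗
4 ≤ 4 ≤ 8 (triangle on l)
L = 2 + 6 + 4 = 12 (even)

m_sum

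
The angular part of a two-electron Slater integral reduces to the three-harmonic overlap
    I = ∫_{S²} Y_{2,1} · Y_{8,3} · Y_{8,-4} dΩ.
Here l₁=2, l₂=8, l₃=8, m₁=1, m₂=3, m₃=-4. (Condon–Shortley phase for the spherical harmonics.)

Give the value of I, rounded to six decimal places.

m-sum 0 ✓  L=18 even ✓  6≤8≤10 ✓
Π(2lᵢ+1) = 5×17×17 = 1445
triangle coeff Δ(2,8,8) = 1/348840
Σ_t [0,2]: t=0:+1/116121600 t=1:−1/25401600 t=2:+1/116121600 = -1/45158400
(3j)²=24/1615 [(2 8 8; 0 0 0)], sign=-1
Σ_t [0,1]: t=0:+1/479001600 t=1:−1/174182400 = -1/273715200
(3j)²=49/3876 [(2 8 8; 1 3 -4)], sign=-1
⇒ 4πI² = 98/361
I = (+1)√(98/361/(4π)) = 0.14697873

0.146979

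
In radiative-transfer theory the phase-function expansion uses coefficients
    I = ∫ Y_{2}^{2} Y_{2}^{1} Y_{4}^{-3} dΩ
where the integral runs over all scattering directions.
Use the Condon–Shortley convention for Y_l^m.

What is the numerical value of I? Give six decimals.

-0.238414

m-sum 0 ✓  L=8 even ✓  0≤4≤4 ✓
Π(2lᵢ+1) = 5×5×9 = 225
triangle coeff Δ(2,2,4) = 1/630
Σ_t [0,0]: t=0:+1/16 = 1/16
(3j)²=2/35 [(2 2 4; 0 0 0)], sign=+1
Σ_t [0,0]: t=0:+1/144 = 1/144
(3j)²=1/18 [(2 2 4; 2 1 -3)], sign=-1
⇒ 4πI² = 5/7
I = (-1)√(5/7/(4π)) = -0.23841361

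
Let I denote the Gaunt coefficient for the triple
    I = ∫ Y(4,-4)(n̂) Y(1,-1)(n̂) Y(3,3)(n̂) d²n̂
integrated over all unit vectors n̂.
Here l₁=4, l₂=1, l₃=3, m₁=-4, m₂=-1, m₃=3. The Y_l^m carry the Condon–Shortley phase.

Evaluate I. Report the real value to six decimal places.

0.000000

Σmᵢ = -2 ≠ 0, so the φ-integral vanishes; I = 0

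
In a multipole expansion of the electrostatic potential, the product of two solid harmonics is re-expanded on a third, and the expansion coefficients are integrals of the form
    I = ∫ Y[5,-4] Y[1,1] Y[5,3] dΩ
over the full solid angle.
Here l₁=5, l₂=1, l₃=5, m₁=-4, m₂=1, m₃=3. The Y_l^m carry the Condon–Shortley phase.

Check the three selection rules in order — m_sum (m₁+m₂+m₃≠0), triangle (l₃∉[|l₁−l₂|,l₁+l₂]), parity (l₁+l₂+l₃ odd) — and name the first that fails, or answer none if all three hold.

m₁+m₂+m₃ = -4 + 1 + 3 = 0  ✓
triangle: |5−1|=4 ≤ l₃=5 ≤ 5+1=6  ✓
parity: l₁+l₂+l₃ = 11 is odd  ✗

parity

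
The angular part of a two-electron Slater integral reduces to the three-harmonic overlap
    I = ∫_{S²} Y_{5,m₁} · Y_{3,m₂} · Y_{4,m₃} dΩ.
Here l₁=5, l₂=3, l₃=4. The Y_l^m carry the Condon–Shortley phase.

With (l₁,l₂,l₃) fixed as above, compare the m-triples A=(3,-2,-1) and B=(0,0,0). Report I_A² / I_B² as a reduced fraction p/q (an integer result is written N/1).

7/120

l's match ⇒ only the (l;m) 3-j factors differ between A and B.
A: triangle coeff Δ(5,3,4) = 1/180180; Σ_t [0,1]: t=0:+1/1152 t=1:−1/1440 = 1/5760; (3j)²=1/858 [(5 3 4; 3 -2 -1)], sign=-1
B: triangle coeff Δ(5,3,4) = 1/180180; Σ_t [1,3]: t=1:−1/576 t=2:+1/144 t=3:−1/576 = 1/288; (3j)²=20/1001 [(5 3 4; 0 0 0)], sign=+1
I_A²/I_B² = (1/858)/(20/1001) = 7/120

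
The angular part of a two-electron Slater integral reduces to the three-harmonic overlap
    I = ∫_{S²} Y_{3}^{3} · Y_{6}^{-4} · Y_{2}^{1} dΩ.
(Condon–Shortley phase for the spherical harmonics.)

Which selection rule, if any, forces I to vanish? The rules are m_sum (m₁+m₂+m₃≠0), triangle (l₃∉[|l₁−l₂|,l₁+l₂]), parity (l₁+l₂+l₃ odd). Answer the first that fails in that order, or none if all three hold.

triangle

m₁+m₂+m₃ = 3 − 4 + 1 = 0  ✓
triangle: |3−6|=3 ≤ l₃=2 ≤ 3+6=9  ✗
parity: l₁+l₂+l₃ = 11 is odd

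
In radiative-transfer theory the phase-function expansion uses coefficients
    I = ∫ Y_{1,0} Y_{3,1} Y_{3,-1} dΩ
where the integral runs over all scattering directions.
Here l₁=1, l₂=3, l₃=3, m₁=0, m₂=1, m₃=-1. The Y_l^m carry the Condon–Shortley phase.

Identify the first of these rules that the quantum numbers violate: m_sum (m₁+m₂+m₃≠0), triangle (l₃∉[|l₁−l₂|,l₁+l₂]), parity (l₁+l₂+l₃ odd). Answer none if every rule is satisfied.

parity

azimuthal sum: 0 + 1 − 1 = 0  ✓
2 ≤ 3 ≤ 4 (triangle on l)  ✓
L = 1 + 3 + 3 = 7 (odd)  ✗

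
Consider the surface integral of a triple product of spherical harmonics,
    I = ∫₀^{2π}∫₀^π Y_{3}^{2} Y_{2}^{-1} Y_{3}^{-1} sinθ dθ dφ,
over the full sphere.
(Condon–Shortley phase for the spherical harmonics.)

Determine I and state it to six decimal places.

0.162868

Checks pass: Σm=0; 8 even; l₃=3∈[1,5].
(2·3+1)(2·2+1)(2·3+1) = 245
Δ: 2! 4! 2! / 9! → 1/3780
sum: t=0:+1/24 t=1:−1/4 t=2:+1/24 = -1/6
3j²(3 2 3; 0 0 0) = Δ·Π!·Σ² = 4/105  (sign +1)
sum: t=0:+1/12 t=1:−1/48 = 1/16
3j²(3 2 3; 2 -1 -1) = Δ·Π!·Σ² = 1/28  (sign +1)
combine: 4πI² = 245·4/105·1/28 = 1/3
take √, sign +1: I = 0.16286750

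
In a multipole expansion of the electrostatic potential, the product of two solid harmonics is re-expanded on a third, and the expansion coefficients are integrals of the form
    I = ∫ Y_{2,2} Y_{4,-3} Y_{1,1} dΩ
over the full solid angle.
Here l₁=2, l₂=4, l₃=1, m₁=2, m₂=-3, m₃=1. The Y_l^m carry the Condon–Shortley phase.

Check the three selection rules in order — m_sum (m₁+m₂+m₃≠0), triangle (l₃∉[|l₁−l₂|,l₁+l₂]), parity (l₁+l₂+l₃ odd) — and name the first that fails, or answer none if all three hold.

m₁+m₂+m₃ = 2 − 3 + 1 = 0  ✓
triangle: |2−4|=2 ≤ l₃=1 ≤ 2+4=6  ✗
parity: l₁+l₂+l₃ = 7 is odd

triangle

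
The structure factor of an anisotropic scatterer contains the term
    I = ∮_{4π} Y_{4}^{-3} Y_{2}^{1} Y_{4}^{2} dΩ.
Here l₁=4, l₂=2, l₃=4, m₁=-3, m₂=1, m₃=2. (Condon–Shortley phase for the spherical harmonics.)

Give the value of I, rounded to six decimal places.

Rules hold: Σm=0, L=10 even, 2≤4≤6.
N = 9·5·9 = 405
Δ = 2!·6!·2!/11! = 1/13860
Racah Σ t=0..2: t=0:+1/192 t=1:−1/36 t=2:+1/192 = -5/288
⇒ 3j(4 2 4; 0 0 0)² = 20/693, sgn -1
Racah Σ t=1..2: t=1:−1/1440 t=2:+1/240 = 1/288
⇒ 3j(4 2 4; -3 1 2)² = 5/132, sgn +1
4πI² = N·(3j₀)²·(3jₘ)² = 375/847
I = -1·√(0.442739/4π) = -0.18770204

-0.187702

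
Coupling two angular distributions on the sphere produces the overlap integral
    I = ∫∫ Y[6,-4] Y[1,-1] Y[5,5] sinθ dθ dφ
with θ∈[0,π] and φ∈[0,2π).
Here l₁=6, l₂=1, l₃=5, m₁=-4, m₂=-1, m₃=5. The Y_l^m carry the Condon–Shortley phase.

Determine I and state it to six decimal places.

Rules hold: Σm=0, L=12 even, 5≤5≤7.
N = 13·3·11 = 429
Δ = 2!·10!·0!/13! = 1/858
Racah Σ t=1..1: t=1:−1/14400 = -1/14400
⇒ 3j(6 1 5; 0 0 0)² = 6/143, sgn +1
Racah Σ t=0..0: t=0:+1/7257600 = 1/7257600
⇒ 3j(6 1 5; -4 -1 5)² = 1/858, sgn +1
4πI² = N·(3j₀)²·(3jₘ)² = 3/143
I = +1·√(0.020979/4π) = 0.04085899

0.040859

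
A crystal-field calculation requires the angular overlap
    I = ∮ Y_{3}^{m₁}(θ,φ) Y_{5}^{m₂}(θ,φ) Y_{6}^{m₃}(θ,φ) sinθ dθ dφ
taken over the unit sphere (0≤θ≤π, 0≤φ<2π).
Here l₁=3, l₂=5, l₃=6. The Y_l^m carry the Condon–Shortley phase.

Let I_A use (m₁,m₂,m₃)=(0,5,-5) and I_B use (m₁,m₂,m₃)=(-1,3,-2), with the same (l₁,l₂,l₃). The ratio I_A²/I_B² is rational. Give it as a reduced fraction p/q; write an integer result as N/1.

99/49

Shared (l₁,l₂,l₃)=(3,5,6): N and (l;000)² cancel in I_A²/I_B².
A: Δ = 2!·4!·8!/15! = 1/675675; Racah Σ t=2..2: t=2:+1/483840 = 1/483840; ⇒ 3j(3 5 6; 0 5 -5)² = 3/91, sgn -1
B: Δ = 2!·4!·8!/15! = 1/675675; Racah Σ t=0..2: t=0:+1/1935360 t=1:−1/30240 t=2:+1/11520 = 1/18432; ⇒ 3j(3 5 6; -1 3 -2)² = 7/429, sgn +1
I_A²/I_B² = (3/91)/(7/429) = 99/49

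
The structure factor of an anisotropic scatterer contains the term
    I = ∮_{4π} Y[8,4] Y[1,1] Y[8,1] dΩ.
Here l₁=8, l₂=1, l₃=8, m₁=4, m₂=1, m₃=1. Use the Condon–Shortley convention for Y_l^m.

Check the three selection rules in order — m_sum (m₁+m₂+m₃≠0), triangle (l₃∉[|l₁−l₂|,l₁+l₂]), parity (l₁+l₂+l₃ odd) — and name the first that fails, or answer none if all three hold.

m₁+m₂+m₃ = 4 + 1 + 1 = 6  ✗
triangle: |8−1|=7 ≤ l₃=8 ≤ 8+1=9
parity: l₁+l₂+l₃ = 17 is odd

m_sum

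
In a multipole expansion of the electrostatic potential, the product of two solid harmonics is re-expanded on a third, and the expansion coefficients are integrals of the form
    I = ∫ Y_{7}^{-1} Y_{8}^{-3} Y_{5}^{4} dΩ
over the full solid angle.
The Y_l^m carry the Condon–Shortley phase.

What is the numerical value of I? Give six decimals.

-0.041715

Checks pass: Σm=0; 20 even; l₃=5∈[1,15].
(2·7+1)(2·8+1)(2·5+1) = 2805
Δ: 10! 4! 6! / 21! → 1/814773960
sum: t=3:−1/87091200 t=4:+1/4976640 t=5:−1/2073600 t=6:+1/4976640 t=7:−1/87091200 = -1/9676800
3j²(7 8 5; 0 0 0) = Δ·Π!·Σ² = 360/46189  (sign +1)
sum: t=4:+1/49766400 t=5:−1/62208000 = 1/248832000
3j²(7 8 5; -1 -3 4) = Δ·Π!·Σ² = 21/20995  (sign -1)
combine: 4πI² = 2805·360/46189·21/20995 = 22680/1037153
take √, sign -1: I = -0.04171528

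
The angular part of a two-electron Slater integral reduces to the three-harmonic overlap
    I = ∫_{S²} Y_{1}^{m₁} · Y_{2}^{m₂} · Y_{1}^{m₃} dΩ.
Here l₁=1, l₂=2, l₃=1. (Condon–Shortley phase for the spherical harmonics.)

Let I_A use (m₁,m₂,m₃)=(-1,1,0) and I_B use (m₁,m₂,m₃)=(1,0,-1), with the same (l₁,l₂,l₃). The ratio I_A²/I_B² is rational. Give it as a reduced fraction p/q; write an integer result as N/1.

Same 1,2,1: normalisation and zero-m 3j drop out of the ratio.
A: Δ: 2! 0! 2! / 5! → 1/30; sum: t=2:+1/2 = 1/2; 3j²(1 2 1; -1 1 0) = Δ·Π!·Σ² = 1/10  (sign -1)
B: Δ: 2! 0! 2! / 5! → 1/30; sum: t=0:+1/4 = 1/4; 3j²(1 2 1; 1 0 -1) = Δ·Π!·Σ² = 1/30  (sign +1)
I_A²/I_B² = (1/10)/(1/30) = 3/1

3/1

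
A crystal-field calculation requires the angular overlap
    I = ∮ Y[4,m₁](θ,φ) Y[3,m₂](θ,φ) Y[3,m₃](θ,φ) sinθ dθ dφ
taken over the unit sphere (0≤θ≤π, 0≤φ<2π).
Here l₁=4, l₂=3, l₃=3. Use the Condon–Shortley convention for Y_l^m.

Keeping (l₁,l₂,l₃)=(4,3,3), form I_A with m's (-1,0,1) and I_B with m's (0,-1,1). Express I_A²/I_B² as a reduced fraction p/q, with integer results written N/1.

Same 4,3,3: normalisation and zero-m 3j drop out of the ratio.
A: Δ: 4! 4! 2! / 11! → 1/34650; sum: t=1:−1/288 t=2:+1/24 t=3:−1/48 = 5/288; 3j²(4 3 3; -1 0 1) = Δ·Π!·Σ² = 5/462  (sign +1)
B: Δ: 4! 4! 2! / 11! → 1/34650; sum: t=0:+1/1152 t=1:−1/36 t=2:+1/32 = 5/1152; 3j²(4 3 3; 0 -1 1) = Δ·Π!·Σ² = 1/1386  (sign +1)
I_A²/I_B² = (5/462)/(1/1386) = 15/1

15/1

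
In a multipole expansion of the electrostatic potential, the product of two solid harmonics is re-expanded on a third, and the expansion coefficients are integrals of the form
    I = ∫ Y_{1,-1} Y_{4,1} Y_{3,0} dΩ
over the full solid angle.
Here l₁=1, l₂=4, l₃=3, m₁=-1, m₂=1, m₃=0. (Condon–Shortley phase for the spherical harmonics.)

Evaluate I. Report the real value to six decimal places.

-0.194664

Checks pass: Σm=0; 8 even; l₃=3∈[3,5].
(2·1+1)(2·4+1)(2·3+1) = 189
Δ: 2! 0! 6! / 9! → 1/252
sum: t=1:−1/36 = -1/36
3j²(1 4 3; 0 0 0) = Δ·Π!·Σ² = 4/63  (sign +1)
sum: t=2:+1/72 = 1/72
3j²(1 4 3; -1 1 0) = Δ·Π!·Σ² = 5/126  (sign -1)
combine: 4πI² = 189·4/63·5/126 = 10/21
take √, sign -1: I = -0.19466390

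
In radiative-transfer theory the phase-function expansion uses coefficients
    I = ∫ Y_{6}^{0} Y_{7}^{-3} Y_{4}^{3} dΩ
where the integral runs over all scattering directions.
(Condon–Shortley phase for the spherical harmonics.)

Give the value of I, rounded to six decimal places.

0.000000

Σlᵢ=17 odd — θ-integrand is odd under cosθ→−cosθ; I=0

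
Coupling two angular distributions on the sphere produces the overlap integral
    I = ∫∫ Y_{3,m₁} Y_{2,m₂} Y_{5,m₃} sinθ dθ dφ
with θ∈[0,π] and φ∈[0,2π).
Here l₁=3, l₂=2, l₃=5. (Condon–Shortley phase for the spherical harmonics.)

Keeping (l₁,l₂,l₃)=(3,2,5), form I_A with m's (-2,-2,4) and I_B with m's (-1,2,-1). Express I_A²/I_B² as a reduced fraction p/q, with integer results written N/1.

42/5

Shared (l₁,l₂,l₃)=(3,2,5): N and (l;000)² cancel in I_A²/I_B².
A: Δ = 0!·6!·4!/11! = 1/2310; Racah Σ t=0..0: t=0:+1/2880 = 1/2880; ⇒ 3j(3 2 5; -2 -2 4)² = 3/55, sgn -1
B: Δ = 0!·6!·4!/11! = 1/2310; Racah Σ t=0..0: t=0:+1/1152 = 1/1152; ⇒ 3j(3 2 5; -1 2 -1)² = 1/154, sgn +1
I_A²/I_B² = (3/55)/(1/154) = 42/5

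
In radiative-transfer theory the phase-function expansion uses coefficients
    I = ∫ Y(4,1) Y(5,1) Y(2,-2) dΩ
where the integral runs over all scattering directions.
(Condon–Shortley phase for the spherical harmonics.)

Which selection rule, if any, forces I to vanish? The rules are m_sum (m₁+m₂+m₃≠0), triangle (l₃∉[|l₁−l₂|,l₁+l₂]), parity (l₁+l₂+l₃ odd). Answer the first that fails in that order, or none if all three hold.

Σmᵢ = 0  ✓
l₃∈[|l₁−l₂|,l₁+l₂]=[1,9], have l₃=2  ✓
Σlᵢ = 11 ⇒ odd  ✗

parity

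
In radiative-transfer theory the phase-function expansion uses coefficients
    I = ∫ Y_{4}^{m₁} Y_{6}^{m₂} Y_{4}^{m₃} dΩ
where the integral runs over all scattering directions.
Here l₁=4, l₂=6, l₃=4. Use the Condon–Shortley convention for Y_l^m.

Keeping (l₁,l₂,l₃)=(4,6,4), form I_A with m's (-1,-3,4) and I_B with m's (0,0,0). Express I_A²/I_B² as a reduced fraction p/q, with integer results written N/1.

Same 4,6,4: normalisation and zero-m 3j drop out of the ratio.
A: Δ: 6! 2! 6! / 15! → 1/1261260; sum: t=3:−1/51840 = -1/51840; 3j²(4 6 4; -1 -3 4) = Δ·Π!·Σ² = 8/429  (sign -1)
B: Δ: 6! 2! 6! / 15! → 1/1261260; sum: t=2:+1/4608 t=3:−1/1296 t=4:+1/4608 = -7/20736; 3j²(4 6 4; 0 0 0) = Δ·Π!·Σ² = 20/1287  (sign -1)
I_A²/I_B² = (8/429)/(20/1287) = 6/5

6/5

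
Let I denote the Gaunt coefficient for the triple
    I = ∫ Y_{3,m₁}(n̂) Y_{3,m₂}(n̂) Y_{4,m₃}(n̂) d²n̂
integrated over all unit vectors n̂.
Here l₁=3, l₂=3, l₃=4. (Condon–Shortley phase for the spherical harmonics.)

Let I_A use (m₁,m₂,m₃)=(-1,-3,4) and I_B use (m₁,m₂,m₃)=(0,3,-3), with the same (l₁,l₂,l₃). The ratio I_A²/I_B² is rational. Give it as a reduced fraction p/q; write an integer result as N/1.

l's match ⇒ only the (l;m) 3-j factors differ between A and B.
A: triangle coeff Δ(3,3,4) = 1/34650; Σ_t [0,0]: t=0:+1/1152 = 1/1152; (3j)²=1/33 [(3 3 4; -1 -3 4)], sign=+1
B: triangle coeff Δ(3,3,4) = 1/34650; Σ_t [2,2]: t=2:+1/288 = 1/288; (3j)²=1/22 [(3 3 4; 0 3 -3)], sign=-1
I_A²/I_B² = (1/33)/(1/22) = 2/3

2/3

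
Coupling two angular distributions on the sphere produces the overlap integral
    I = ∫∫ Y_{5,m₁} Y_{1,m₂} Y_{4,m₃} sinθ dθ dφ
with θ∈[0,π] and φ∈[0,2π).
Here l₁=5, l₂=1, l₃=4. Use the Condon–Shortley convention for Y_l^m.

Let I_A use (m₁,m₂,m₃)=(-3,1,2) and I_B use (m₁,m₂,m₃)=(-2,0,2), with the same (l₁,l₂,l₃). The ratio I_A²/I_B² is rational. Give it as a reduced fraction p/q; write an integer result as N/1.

4/3

l's match ⇒ only the (l;m) 3-j factors differ between A and B.
A: triangle coeff Δ(5,1,4) = 1/495; Σ_t [2,2]: t=2:+1/2880 = 1/2880; (3j)²=28/495 [(5 1 4; -3 1 2)], sign=+1
B: triangle coeff Δ(5,1,4) = 1/495; Σ_t [1,1]: t=1:−1/1440 = -1/1440; (3j)²=7/165 [(5 1 4; -2 0 2)], sign=-1
I_A²/I_B² = (28/495)/(7/165) = 4/3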